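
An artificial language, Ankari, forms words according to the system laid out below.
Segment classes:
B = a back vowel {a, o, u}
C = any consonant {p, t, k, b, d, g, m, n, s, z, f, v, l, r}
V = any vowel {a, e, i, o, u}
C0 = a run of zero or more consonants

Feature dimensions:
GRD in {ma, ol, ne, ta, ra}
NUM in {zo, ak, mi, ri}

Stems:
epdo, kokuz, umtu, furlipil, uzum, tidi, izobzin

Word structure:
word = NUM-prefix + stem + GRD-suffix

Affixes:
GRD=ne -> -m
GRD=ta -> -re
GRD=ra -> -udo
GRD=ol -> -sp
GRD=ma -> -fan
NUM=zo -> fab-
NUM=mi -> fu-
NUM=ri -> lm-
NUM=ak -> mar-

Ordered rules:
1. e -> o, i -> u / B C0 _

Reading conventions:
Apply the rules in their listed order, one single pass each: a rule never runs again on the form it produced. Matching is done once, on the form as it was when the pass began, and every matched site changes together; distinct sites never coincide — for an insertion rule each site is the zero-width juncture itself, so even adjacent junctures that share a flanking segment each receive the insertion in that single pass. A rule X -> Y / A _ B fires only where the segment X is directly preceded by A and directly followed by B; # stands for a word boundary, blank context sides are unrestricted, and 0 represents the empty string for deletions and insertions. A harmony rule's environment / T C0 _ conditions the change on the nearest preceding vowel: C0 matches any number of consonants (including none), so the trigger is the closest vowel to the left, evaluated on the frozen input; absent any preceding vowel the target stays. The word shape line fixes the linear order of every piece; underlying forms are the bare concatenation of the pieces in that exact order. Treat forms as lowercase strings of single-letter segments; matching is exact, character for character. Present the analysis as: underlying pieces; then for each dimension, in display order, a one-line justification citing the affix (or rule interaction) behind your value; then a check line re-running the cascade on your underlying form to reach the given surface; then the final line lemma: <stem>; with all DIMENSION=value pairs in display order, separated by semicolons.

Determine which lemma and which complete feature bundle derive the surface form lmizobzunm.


underlying: lm-izobzin-m
GRD=ne - signalled by the affix -m
NUM=ri - signalled by the affix lm-
check: lmizobzinm -> lmizobzunm
lemma: izobzin; GRD=ne; NUM=ri


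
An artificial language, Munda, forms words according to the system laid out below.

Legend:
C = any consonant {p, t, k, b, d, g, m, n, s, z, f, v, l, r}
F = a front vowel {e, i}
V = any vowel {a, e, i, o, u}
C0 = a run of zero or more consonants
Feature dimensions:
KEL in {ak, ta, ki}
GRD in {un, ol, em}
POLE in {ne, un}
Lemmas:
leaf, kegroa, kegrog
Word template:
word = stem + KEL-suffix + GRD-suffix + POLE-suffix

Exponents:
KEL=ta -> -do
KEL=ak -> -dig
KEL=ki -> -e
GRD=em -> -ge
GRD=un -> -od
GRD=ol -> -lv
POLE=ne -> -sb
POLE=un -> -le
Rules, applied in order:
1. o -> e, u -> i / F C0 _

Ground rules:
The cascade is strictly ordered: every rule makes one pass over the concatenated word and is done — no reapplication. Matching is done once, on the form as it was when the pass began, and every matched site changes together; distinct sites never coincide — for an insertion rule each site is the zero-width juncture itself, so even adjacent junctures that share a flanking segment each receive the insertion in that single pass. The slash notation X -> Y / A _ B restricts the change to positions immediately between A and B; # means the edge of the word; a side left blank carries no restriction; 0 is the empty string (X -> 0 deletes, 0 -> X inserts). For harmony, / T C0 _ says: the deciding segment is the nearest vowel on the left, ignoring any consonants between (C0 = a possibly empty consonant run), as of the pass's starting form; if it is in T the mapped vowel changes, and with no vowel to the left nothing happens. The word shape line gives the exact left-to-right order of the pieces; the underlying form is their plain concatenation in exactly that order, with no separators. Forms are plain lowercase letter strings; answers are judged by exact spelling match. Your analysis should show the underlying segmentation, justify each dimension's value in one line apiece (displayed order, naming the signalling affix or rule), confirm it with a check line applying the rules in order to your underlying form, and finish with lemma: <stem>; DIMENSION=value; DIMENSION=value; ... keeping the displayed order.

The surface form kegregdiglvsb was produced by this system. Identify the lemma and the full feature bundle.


underlying: kegrog-dig-lv-sb
KEL=ak - signalled by the affix -dig
GRD=ol - signalled by the affix -lv
POLE=ne - signalled by the affix -sb
check: kegrogdiglvsb -> kegregdiglvsb
lemma: kegrog; KEL=ak; GRD=ol; POLE=ne


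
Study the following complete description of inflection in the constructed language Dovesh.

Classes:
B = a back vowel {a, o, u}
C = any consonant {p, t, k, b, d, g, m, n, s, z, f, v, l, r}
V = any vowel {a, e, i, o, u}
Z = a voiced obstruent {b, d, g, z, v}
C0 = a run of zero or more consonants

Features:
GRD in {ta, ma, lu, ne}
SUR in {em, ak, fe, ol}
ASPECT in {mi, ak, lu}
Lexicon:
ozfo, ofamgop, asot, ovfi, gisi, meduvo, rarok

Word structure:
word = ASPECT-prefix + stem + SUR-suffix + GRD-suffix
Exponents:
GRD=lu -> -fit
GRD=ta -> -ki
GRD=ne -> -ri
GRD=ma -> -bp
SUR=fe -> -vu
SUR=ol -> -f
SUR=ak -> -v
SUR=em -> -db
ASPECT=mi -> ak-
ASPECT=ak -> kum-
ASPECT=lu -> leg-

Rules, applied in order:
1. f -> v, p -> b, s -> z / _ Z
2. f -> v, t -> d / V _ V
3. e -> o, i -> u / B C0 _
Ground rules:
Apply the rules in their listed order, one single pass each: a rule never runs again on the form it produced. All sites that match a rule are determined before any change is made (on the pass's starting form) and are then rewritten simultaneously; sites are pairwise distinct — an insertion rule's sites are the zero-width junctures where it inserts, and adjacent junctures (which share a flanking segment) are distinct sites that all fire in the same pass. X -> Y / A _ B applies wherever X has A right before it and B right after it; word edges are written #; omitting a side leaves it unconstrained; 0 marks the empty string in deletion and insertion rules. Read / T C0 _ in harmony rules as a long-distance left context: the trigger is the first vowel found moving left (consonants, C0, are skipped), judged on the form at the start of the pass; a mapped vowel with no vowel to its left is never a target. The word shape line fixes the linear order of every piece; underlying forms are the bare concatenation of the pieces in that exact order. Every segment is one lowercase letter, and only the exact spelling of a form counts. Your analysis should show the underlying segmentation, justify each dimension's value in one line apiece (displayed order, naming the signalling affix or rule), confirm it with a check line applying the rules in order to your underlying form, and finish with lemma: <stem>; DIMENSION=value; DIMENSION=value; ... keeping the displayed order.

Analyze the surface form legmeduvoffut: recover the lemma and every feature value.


underlying: leg-meduvo-f-fit
GRD=lu - signalled by the affix -fit
SUR=ol - signalled by the affix -f
ASPECT=lu - signalled by the affix leg-
check: legmeduvoffit -> legmeduvoffit -> legmeduvoffit -> legmeduvoffut
lemma: meduvo; GRD=lu; SUR=ol; ASPECT=lu


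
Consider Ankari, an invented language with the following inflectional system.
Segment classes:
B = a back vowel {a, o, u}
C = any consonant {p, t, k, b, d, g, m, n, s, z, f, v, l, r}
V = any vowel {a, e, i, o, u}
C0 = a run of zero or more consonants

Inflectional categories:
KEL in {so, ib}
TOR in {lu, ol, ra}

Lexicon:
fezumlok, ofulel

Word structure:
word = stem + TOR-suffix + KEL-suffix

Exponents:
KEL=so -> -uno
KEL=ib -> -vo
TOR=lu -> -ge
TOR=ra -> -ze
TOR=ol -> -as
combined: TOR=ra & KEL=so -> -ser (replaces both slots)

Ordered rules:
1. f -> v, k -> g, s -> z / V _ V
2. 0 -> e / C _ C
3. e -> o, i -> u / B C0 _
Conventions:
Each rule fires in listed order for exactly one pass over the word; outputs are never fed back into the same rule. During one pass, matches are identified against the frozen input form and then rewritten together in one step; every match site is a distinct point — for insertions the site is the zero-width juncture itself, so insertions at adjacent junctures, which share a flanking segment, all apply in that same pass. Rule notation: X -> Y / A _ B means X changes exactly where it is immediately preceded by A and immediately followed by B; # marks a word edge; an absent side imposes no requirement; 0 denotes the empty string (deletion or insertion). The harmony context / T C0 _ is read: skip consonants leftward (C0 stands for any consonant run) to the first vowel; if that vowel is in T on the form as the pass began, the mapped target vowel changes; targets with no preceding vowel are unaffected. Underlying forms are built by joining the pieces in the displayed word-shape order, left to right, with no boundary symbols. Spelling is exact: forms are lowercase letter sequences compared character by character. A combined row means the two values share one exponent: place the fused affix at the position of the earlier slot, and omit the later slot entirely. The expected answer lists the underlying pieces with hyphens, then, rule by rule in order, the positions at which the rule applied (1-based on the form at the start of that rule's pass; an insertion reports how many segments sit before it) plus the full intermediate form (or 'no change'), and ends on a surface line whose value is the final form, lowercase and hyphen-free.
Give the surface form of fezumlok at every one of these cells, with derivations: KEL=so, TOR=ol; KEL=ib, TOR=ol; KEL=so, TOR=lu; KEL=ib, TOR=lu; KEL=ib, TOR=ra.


cell KEL=so, TOR=ol:
underlying: fezumlok-as-uno
1. f -> v, k -> g, s -> z / V _ V: fires at position(s) 8, 10: fezumlogazuno
2. 0 -> e / C _ C: inserts after position(s) 5: fezumelogazuno
3. e -> o, i -> u / B C0 _: fires at position(s) 6: fezumologazuno
surface: fezumologazuno

cell KEL=ib, TOR=ol:
underlying: fezumlok-as-vo
1. f -> v, k -> g, s -> z / V _ V: fires at position(s) 8: fezumlogasvo
2. 0 -> e / C _ C: inserts after position(s) 5, 10: fezumelogasevo
3. e -> o, i -> u / B C0 _: fires at position(s) 6, 12: fezumologasovo
surface: fezumologasovo

cell KEL=so, TOR=lu:
underlying: fezumlok-ge-uno
1. f -> v, k -> g, s -> z / V _ V: no change
2. 0 -> e / C _ C: inserts after position(s) 5, 8: fezumelokegeuno
3. e -> o, i -> u / B C0 _: fires at position(s) 6, 10: fezumolokogeuno
surface: fezumolokogeuno

cell KEL=ib, TOR=lu:
underlying: fezumlok-ge-vo
1. f -> v, k -> g, s -> z / V _ V: no change
2. 0 -> e / C _ C: inserts after position(s) 5, 8: fezumelokegevo
3. e -> o, i -> u / B C0 _: fires at position(s) 6, 10: fezumolokogevo
surface: fezumolokogevo

cell KEL=ib, TOR=ra:
underlying: fezumlok-ze-vo
1. f -> v, k -> g, s -> z / V _ V: no change
2. 0 -> e / C _ C: inserts after position(s) 5, 8: fezumelokezevo
3. e -> o, i -> u / B C0 _: fires at position(s) 6, 10: fezumolokozevo
surface: fezumolokozevo


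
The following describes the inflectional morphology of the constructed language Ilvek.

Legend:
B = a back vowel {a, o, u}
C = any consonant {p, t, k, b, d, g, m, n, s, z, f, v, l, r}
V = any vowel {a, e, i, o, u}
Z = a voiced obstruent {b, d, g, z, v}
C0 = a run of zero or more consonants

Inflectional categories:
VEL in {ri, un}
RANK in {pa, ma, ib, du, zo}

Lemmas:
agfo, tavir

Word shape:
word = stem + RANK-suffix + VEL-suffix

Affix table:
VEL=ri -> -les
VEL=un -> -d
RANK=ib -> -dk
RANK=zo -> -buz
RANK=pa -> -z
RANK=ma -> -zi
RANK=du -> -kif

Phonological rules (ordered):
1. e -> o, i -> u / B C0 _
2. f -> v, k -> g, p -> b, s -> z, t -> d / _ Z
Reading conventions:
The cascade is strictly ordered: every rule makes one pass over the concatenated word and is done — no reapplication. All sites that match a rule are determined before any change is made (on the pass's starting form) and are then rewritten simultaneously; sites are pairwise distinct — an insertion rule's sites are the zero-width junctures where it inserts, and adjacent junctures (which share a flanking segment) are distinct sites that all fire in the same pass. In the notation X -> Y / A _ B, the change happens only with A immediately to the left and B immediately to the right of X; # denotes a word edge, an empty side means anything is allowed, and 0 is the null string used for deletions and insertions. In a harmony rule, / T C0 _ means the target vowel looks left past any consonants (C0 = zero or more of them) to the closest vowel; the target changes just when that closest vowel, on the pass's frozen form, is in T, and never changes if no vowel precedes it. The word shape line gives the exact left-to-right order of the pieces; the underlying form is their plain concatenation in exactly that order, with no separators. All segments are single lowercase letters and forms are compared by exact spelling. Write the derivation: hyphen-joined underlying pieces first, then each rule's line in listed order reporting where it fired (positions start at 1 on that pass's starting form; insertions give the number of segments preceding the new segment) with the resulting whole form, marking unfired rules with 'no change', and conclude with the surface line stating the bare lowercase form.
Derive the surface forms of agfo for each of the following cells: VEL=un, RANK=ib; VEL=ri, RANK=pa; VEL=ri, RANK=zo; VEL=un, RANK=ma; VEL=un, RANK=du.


cell VEL=un, RANK=ib:
underlying: agfo-dk-d
1. e -> o, i -> u / B C0 _: no change
2. f -> v, k -> g, p -> b, s -> z, t -> d / _ Z: fires at position(s) 6: agfodgd
surface: agfodgd

cell VEL=ri, RANK=pa:
underlying: agfo-z-les
1. e -> o, i -> u / B C0 _: fires at position(s) 7: agfozlos
2. f -> v, k -> g, p -> b, s -> z, t -> d / _ Z: no change
surface: agfozlos

cell VEL=ri, RANK=zo:
underlying: agfo-buz-les
1. e -> o, i -> u / B C0 _: fires at position(s) 9: agfobuzlos
2. f -> v, k -> g, p -> b, s -> z, t -> d / _ Z: no change
surface: agfobuzlos

cell VEL=un, RANK=ma:
underlying: agfo-zi-d
1. e -> o, i -> u / B C0 _: fires at position(s) 6: agfozud
2. f -> v, k -> g, p -> b, s -> z, t -> d / _ Z: no change
surface: agfozud

cell VEL=un, RANK=du:
underlying: agfo-kif-d
1. e -> o, i -> u / B C0 _: fires at position(s) 6: agfokufd
2. f -> v, k -> g, p -> b, s -> z, t -> d / _ Z: fires at position(s) 7: agfokuvd
surface: agfokuvd


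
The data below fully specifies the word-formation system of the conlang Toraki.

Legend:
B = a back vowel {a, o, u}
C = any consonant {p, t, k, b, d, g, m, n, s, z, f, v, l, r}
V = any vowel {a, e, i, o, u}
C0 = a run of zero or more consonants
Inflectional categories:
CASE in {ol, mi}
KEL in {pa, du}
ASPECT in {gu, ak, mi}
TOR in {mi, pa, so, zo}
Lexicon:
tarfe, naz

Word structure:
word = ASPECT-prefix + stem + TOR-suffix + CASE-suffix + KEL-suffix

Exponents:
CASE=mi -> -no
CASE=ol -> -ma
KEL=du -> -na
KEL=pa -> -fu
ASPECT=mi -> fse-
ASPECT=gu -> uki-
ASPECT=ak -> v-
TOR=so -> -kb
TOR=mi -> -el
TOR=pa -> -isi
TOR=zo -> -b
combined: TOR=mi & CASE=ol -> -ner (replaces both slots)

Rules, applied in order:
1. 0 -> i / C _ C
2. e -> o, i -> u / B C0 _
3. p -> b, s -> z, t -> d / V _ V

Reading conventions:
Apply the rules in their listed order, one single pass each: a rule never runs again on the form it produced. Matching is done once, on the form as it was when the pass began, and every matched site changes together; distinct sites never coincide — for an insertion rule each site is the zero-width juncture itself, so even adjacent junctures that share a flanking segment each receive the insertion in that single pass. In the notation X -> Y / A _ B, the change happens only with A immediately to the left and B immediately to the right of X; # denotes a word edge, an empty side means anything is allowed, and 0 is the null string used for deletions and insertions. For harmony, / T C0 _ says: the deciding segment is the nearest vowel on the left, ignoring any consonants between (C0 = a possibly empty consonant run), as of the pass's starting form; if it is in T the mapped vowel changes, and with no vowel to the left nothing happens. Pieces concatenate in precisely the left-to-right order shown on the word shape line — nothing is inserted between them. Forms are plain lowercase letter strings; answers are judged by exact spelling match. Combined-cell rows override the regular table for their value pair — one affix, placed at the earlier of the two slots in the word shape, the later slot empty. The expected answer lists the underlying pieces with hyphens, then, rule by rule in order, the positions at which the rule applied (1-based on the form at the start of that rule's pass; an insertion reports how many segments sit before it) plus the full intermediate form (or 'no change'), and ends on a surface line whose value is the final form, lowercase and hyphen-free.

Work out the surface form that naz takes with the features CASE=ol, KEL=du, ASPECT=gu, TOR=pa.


underlying: uki-naz-isi-ma-na
1. 0 -> i / C _ C: no change
2. e -> o, i -> u / B C0 _: fires at position(s) 3, 7: ukunazusimana
3. p -> b, s -> z, t -> d / V _ V: fires at position(s) 8: ukunazuzimana
surface: ukunazuzimana


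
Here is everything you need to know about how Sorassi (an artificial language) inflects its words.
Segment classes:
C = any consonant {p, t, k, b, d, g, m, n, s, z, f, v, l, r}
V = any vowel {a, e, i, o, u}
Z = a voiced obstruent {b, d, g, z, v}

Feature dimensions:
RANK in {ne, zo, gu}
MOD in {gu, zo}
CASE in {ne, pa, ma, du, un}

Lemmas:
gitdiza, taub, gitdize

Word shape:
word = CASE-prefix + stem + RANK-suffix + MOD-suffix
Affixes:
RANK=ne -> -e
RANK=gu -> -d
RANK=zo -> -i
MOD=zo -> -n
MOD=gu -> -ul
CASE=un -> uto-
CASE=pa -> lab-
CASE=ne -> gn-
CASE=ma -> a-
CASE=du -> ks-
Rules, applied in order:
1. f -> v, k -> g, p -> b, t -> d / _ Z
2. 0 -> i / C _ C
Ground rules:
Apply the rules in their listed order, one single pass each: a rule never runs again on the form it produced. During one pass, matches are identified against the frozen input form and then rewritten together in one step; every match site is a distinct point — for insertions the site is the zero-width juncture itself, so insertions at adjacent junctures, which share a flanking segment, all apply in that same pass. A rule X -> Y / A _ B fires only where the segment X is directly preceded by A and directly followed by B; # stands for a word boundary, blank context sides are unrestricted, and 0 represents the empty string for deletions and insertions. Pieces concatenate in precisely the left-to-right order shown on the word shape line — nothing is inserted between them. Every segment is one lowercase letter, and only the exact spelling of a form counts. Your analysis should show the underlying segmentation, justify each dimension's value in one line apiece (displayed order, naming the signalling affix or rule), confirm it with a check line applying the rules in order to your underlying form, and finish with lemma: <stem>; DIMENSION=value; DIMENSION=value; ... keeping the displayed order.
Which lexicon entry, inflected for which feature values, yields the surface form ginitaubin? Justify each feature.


underlying: gn-taub-i-n
RANK=zo - signalled by the affix -i
MOD=zo - signalled by the affix -n
CASE=ne - signalled by the affix gn-
check: gntaubin -> gntaubin -> ginitaubin
lemma: taub; RANK=zo; MOD=zo; CASE=ne


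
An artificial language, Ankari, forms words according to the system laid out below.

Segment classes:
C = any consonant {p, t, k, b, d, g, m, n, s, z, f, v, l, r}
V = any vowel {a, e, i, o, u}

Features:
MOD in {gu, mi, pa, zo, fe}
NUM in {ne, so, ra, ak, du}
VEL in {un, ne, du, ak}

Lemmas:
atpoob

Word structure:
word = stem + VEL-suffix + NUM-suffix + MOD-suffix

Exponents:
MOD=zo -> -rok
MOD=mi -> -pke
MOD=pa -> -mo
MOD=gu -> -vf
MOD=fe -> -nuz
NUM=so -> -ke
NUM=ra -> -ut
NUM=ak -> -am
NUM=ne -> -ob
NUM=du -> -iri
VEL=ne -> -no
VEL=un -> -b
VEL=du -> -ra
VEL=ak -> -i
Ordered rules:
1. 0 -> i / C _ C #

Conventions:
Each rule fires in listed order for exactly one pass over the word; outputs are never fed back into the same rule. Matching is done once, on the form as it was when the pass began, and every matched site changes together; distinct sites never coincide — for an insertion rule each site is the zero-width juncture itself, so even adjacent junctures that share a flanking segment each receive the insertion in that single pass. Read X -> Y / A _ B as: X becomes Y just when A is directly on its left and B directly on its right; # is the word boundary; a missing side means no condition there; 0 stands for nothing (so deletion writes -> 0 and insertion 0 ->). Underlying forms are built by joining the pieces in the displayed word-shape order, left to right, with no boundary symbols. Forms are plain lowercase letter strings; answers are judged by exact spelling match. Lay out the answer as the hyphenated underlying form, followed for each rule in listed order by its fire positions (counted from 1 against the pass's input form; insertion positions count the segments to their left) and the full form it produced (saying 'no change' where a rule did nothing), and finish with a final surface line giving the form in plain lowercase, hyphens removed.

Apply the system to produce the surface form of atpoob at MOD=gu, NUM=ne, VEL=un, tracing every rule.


underlying: atpoob-b-ob-vf
1. 0 -> i / C _ C #: inserts after position(s) 10: atpoobbobvif
surface: atpoobbobvif


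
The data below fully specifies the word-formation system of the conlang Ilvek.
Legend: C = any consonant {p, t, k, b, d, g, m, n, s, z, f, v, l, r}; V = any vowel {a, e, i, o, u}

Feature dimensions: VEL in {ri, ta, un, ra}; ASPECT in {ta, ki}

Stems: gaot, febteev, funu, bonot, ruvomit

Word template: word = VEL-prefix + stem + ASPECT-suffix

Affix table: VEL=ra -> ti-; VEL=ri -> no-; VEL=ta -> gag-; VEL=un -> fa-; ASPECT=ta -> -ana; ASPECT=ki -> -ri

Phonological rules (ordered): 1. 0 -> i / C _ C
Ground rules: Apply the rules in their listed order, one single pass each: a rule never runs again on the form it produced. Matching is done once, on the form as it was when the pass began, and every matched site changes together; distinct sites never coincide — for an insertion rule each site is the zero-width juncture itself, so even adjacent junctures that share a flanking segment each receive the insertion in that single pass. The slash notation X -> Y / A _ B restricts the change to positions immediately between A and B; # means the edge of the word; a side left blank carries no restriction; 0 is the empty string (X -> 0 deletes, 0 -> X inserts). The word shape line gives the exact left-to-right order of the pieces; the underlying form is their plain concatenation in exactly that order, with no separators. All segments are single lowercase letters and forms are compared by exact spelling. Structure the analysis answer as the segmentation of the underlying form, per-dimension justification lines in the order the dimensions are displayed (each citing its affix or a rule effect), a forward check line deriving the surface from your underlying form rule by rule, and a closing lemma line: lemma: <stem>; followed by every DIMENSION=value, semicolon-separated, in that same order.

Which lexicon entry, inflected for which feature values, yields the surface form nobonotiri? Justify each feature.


underlying: no-bonot-ri
VEL=ri - signalled by the affix no-
ASPECT=ki - signalled by the affix -ri
check: nobonotri -> nobonotiri
lemma: bonot; VEL=ri; ASPECT=ki


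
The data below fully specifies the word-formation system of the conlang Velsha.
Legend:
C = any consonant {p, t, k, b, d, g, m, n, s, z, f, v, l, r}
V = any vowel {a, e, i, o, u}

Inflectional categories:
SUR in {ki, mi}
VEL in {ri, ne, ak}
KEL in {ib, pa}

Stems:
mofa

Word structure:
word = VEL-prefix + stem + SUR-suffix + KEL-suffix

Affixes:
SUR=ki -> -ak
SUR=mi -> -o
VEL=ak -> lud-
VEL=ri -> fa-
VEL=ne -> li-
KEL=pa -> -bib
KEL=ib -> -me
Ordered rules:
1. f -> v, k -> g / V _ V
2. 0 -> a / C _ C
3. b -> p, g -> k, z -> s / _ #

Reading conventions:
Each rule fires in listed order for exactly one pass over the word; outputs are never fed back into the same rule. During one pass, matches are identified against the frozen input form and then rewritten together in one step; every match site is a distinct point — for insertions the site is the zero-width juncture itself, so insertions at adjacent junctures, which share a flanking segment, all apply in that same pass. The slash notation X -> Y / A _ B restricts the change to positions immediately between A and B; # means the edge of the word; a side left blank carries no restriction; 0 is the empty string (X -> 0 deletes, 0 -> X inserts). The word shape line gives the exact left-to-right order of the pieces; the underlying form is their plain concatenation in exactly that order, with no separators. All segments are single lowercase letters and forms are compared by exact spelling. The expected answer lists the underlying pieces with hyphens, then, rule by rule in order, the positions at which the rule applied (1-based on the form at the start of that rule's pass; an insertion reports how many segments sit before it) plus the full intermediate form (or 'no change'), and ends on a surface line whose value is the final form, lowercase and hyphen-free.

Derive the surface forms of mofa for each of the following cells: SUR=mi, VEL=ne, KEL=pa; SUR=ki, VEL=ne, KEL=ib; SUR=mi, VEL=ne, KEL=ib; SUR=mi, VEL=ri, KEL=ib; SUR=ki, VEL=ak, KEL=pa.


cell SUR=mi, VEL=ne, KEL=pa:
underlying: li-mofa-o-bib
1. f -> v, k -> g / V _ V: fires at position(s) 5: limovaobib
2. 0 -> a / C _ C: no change
3. b -> p, g -> k, z -> s / _ #: fires at position(s) 10: limovaobip
surface: limovaobip

cell SUR=ki, VEL=ne, KEL=ib:
underlying: li-mofa-ak-me
1. f -> v, k -> g / V _ V: fires at position(s) 5: limovaakme
2. 0 -> a / C _ C: inserts after position(s) 8: limovaakame
3. b -> p, g -> k, z -> s / _ #: no change
surface: limovaakame

cell SUR=mi, VEL=ne, KEL=ib:
underlying: li-mofa-o-me
1. f -> v, k -> g / V _ V: fires at position(s) 5: limovaome
2. 0 -> a / C _ C: no change
3. b -> p, g -> k, z -> s / _ #: no change
surface: limovaome

cell SUR=mi, VEL=ri, KEL=ib:
underlying: fa-mofa-o-me
1. f -> v, k -> g / V _ V: fires at position(s) 5: famovaome
2. 0 -> a / C _ C: no change
3. b -> p, g -> k, z -> s / _ #: no change
surface: famovaome

cell SUR=ki, VEL=ak, KEL=pa:
underlying: lud-mofa-ak-bib
1. f -> v, k -> g / V _ V: fires at position(s) 6: ludmovaakbib
2. 0 -> a / C _ C: inserts after position(s) 3, 9: ludamovaakabib
3. b -> p, g -> k, z -> s / _ #: fires at position(s) 14: ludamovaakabip
surface: ludamovaakabip


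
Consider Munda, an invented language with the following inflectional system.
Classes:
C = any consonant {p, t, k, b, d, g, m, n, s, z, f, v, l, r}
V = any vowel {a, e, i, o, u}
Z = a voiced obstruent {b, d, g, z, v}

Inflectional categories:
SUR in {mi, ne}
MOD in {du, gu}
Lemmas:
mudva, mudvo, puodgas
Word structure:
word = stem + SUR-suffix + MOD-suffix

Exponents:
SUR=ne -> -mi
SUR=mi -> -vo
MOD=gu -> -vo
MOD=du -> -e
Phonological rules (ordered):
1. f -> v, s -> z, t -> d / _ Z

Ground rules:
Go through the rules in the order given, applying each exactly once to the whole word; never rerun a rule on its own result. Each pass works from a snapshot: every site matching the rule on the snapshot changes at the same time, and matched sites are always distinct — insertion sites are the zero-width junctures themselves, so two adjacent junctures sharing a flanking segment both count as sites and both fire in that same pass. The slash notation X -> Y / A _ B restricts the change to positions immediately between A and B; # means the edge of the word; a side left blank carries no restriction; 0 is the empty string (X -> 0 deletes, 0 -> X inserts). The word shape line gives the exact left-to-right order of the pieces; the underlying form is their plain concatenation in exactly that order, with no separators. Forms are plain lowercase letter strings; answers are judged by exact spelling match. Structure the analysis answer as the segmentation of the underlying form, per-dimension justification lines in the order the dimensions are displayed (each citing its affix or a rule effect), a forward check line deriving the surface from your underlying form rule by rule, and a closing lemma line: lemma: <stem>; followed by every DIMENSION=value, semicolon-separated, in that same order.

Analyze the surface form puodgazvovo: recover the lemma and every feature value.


underlying: puodgas-vo-vo
SUR=mi - signalled by the affix -vo
MOD=gu - signalled by the affix -vo
check: puodgasvovo -> puodgazvovo
lemma: puodgas; SUR=mi; MOD=gu


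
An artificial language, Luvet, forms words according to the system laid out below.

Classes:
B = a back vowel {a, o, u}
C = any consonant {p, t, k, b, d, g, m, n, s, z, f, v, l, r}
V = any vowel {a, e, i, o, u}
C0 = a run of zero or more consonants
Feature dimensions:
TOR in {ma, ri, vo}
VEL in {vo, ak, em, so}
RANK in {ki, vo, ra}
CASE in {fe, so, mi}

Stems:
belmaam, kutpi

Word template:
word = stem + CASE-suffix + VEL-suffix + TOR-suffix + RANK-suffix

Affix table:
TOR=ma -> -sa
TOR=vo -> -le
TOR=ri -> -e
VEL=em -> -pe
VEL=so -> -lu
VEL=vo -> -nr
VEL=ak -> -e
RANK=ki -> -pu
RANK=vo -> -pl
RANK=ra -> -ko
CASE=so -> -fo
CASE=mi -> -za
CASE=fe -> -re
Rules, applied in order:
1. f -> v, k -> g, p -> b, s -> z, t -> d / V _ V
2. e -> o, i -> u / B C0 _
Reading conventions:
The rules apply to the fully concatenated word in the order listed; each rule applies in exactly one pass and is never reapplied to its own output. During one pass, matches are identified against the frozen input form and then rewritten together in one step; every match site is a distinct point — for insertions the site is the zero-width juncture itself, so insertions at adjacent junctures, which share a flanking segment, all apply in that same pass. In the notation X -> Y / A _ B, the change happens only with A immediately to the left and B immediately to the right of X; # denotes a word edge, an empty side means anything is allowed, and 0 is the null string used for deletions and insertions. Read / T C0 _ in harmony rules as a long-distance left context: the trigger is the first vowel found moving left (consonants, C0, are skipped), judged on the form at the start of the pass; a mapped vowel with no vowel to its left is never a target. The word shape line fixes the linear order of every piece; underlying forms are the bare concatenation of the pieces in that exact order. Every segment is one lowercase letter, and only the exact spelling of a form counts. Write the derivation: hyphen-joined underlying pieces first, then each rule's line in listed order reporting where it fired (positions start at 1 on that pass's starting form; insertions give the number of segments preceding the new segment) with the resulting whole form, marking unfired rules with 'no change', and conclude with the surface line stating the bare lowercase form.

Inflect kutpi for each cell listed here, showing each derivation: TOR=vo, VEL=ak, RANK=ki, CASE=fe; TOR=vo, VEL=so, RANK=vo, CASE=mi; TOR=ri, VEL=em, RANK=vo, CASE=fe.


cell TOR=vo, VEL=ak, RANK=ki, CASE=fe:
underlying: kutpi-re-e-le-pu
1. f -> v, k -> g, p -> b, s -> z, t -> d / V _ V: fires at position(s) 11: kutpireelebu
2. e -> o, i -> u / B C0 _: fires at position(s) 5: kutpureelebu
surface: kutpureelebu

cell TOR=vo, VEL=so, RANK=vo, CASE=mi:
underlying: kutpi-za-lu-le-pl
1. f -> v, k -> g, p -> b, s -> z, t -> d / V _ V: no change
2. e -> o, i -> u / B C0 _: fires at position(s) 5, 11: kutpuzalulopl
surface: kutpuzalulopl

cell TOR=ri, VEL=em, RANK=vo, CASE=fe:
underlying: kutpi-re-pe-e-pl
1. f -> v, k -> g, p -> b, s -> z, t -> d / V _ V: fires at position(s) 8: kutpirebeepl
2. e -> o, i -> u / B C0 _: fires at position(s) 5: kutpurebeepl
surface: kutpurebeepl


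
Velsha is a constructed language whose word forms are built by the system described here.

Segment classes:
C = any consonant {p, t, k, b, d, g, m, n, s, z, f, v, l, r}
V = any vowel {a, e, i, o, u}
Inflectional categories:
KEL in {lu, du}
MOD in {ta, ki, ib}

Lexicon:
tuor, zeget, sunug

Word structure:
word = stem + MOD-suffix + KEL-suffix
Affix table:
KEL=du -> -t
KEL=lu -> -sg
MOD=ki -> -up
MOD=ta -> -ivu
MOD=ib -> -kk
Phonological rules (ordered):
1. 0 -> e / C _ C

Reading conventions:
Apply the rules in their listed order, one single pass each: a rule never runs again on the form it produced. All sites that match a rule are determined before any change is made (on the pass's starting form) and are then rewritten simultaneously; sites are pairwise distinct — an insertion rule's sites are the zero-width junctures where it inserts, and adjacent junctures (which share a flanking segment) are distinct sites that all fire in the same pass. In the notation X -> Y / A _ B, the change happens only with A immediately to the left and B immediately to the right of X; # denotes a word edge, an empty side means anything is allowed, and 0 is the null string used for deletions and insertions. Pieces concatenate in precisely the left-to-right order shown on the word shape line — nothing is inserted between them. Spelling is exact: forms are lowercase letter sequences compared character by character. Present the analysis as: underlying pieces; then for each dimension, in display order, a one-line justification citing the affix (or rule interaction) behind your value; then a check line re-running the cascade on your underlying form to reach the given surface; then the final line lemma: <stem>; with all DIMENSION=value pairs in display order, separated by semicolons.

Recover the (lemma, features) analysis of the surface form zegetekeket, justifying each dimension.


underlying: zeget-kk-t
KEL=du - signalled by the affix -t
MOD=ib - signalled by the affix -kk
check: zegetkkt -> zegetekeket
lemma: zeget; KEL=du; MOD=ib


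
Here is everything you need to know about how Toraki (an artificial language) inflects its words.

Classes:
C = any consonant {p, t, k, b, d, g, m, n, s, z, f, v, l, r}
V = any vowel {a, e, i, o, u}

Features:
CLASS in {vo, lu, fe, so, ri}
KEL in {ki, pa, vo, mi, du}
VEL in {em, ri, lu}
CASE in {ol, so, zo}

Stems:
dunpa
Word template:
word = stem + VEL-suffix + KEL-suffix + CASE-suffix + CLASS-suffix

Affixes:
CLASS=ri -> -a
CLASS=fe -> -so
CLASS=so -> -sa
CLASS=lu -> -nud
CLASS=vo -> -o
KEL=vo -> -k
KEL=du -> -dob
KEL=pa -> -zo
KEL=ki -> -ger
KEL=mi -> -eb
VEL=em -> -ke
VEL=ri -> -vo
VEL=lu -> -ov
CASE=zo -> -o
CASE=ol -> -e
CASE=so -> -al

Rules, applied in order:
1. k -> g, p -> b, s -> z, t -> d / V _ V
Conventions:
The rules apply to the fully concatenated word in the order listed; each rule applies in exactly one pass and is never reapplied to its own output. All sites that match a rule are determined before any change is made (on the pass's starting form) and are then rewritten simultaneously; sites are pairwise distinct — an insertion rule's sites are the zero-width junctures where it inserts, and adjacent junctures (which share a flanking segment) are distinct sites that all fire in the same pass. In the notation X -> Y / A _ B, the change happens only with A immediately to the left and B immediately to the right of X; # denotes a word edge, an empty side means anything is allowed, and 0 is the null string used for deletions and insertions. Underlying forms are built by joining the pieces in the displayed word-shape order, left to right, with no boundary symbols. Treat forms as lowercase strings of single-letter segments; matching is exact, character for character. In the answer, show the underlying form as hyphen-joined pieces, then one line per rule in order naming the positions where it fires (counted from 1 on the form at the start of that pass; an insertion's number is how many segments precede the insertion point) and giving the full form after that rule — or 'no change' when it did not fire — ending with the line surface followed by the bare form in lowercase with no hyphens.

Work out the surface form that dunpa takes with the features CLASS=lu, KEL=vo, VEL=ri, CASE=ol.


underlying: dunpa-vo-k-e-nud
1. k -> g, p -> b, s -> z, t -> d / V _ V: fires at position(s) 8: dunpavogenud
surface: dunpavogenud


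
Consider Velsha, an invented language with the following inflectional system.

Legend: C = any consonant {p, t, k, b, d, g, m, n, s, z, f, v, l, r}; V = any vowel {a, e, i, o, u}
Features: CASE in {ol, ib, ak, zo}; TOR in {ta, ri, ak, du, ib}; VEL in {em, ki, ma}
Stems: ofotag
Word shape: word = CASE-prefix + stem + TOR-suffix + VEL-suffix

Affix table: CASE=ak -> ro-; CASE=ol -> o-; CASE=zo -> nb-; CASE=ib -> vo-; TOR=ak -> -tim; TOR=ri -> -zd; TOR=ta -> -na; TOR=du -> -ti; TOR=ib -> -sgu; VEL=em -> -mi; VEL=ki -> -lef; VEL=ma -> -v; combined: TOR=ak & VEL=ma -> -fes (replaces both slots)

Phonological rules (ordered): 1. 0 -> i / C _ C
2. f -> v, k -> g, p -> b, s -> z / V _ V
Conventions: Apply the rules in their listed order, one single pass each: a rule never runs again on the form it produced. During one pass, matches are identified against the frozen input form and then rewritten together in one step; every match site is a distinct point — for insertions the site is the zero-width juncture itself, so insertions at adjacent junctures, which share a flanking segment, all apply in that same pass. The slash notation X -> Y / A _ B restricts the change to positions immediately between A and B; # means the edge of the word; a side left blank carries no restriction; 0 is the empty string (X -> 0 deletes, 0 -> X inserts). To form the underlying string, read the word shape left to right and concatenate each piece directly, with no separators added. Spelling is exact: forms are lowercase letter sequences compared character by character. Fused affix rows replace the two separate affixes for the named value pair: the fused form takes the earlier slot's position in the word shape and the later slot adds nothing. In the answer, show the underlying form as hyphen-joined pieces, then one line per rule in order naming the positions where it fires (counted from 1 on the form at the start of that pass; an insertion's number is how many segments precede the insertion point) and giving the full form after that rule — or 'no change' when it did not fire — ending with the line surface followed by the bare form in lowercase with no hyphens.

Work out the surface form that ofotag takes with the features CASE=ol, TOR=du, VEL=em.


underlying: o-ofotag-ti-mi
1. 0 -> i / C _ C: inserts after position(s) 7: oofotagitimi
2. f -> v, k -> g, p -> b, s -> z / V _ V: fires at position(s) 3: oovotagitimi
surface: oovotagitimi


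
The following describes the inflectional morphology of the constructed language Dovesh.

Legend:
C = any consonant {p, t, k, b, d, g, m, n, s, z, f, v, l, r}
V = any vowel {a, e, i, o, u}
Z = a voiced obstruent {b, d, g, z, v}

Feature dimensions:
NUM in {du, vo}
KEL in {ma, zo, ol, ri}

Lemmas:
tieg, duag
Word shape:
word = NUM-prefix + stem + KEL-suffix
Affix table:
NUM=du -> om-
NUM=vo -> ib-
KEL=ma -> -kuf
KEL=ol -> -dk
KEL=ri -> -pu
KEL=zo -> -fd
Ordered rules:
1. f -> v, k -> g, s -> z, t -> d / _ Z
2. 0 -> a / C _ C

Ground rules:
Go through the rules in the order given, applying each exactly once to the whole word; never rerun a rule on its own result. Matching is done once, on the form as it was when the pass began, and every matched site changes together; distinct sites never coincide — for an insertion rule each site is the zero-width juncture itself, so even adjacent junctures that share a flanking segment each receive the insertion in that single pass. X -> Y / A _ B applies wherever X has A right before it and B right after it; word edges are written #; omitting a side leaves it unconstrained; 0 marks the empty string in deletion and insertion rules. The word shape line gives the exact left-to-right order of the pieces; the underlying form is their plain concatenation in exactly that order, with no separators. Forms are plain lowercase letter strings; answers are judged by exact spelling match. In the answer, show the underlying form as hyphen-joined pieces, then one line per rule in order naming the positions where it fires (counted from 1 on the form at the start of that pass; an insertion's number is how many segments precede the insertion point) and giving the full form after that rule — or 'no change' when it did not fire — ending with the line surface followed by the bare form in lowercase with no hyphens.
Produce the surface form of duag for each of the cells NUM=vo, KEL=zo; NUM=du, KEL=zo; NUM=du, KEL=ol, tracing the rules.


cell NUM=vo, KEL=zo:
underlying: ib-duag-fd
1. f -> v, k -> g, s -> z, t -> d / _ Z: fires at position(s) 7: ibduagvd
2. 0 -> a / C _ C: inserts after position(s) 2, 6, 7: ibaduagavad
surface: ibaduagavad

cell NUM=du, KEL=zo:
underlying: om-duag-fd
1. f -> v, k -> g, s -> z, t -> d / _ Z: fires at position(s) 7: omduagvd
2. 0 -> a / C _ C: inserts after position(s) 2, 6, 7: omaduagavad
surface: omaduagavad

cell NUM=du, KEL=ol:
underlying: om-duag-dk
1. f -> v, k -> g, s -> z, t -> d / _ Z: no change
2. 0 -> a / C _ C: inserts after position(s) 2, 6, 7: omaduagadak
surface: omaduagadak
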